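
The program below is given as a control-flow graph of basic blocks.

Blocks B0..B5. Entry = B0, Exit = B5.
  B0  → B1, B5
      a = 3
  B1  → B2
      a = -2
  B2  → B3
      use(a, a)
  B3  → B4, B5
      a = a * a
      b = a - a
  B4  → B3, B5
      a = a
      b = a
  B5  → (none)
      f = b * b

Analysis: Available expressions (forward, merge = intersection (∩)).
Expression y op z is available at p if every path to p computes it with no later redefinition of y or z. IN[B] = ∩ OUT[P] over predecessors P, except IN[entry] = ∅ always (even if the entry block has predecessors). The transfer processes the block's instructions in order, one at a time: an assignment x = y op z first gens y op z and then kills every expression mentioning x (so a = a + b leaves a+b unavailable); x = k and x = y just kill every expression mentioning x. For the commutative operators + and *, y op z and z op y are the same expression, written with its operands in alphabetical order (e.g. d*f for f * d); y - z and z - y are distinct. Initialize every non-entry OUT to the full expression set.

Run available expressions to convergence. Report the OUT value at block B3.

Converged values:
  B0:  IN={}  OUT={}
  B1:  IN={}  OUT={}
  B2:  IN={}  OUT={}
  B3:  IN={}  OUT={a-a}
  B4:  IN={a-a}  OUT={}
  B5:  IN={}  OUT={b*b}

Merge at B3: IN[B3] = OUT[B2] ∩ OUT[B4] = {}
Applying B3's transfer function to that IN value gives OUT[B3] (row B3 above).

Answer: {a-a}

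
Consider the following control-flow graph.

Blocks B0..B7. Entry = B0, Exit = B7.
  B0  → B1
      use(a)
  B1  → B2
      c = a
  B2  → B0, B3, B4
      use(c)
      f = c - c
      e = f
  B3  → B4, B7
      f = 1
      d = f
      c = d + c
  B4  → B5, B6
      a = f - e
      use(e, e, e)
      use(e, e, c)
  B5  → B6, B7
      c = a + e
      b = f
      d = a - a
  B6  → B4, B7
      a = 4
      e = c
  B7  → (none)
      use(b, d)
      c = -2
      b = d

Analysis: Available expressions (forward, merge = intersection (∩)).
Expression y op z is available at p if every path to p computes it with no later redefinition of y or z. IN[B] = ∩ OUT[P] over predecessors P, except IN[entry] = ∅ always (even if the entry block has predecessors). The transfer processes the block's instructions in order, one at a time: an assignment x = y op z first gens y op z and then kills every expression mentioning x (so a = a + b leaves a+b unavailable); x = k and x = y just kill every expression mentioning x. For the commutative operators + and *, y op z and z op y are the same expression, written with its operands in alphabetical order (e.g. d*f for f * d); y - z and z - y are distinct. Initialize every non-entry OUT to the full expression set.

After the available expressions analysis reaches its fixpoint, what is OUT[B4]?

Answer: {f-e}

Working:
Per-block solution:
  B0:   IN={}   OUT={}
  B1:   IN={}   OUT={}
  B2:   IN={}   OUT={c-c}
  B3:   IN={c-c}   OUT={}
  B4:   IN={}   OUT={f-e}
  B5:   IN={f-e}   OUT={a+e, a-a, f-e}
  B6:   IN={f-e}   OUT={}
  B7:   IN={}   OUT={}

Merge at B4: IN[B4] = OUT[B2] ∩ OUT[B3] ∩ OUT[B6] = {}
Applying B4's transfer function to that IN value gives OUT[B4] (row B4 above).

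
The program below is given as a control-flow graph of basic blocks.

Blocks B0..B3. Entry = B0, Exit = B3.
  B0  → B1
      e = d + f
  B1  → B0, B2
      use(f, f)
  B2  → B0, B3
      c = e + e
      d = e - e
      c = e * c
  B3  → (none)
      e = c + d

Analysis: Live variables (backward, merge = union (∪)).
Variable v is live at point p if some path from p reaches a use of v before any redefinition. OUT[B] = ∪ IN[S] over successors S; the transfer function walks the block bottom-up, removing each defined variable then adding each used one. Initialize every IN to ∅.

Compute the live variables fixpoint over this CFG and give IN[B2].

Converged values:
  B0:  IN={d, f}  OUT={d, e, f}
  B1:  IN={d, e, f}  OUT={d, e, f}
  B2:  IN={e, f}  OUT={c, d, f}
  B3:  IN={c, d}  OUT={}

Merge at B2: OUT[B2] = IN[B0] ⊔ IN[B3] = {c, d, f}
Applying B2's transfer function to that OUT value gives IN[B2] (row B2 above).

Answer: {e, f}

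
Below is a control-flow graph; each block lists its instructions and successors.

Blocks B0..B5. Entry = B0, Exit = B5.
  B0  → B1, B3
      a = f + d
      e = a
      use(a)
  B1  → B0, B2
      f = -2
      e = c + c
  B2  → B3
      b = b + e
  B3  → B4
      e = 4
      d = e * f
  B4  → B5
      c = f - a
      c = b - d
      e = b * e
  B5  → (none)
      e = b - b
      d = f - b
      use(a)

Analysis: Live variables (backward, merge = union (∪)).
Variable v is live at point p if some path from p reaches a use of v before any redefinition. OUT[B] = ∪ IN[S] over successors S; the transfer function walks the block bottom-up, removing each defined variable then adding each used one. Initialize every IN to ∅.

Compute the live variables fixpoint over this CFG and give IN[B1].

Answer: {a, b, c, d}

Derivation:
Fixpoint table:
  B0:  IN={b, c, d, f}  OUT={a, b, c, d, f}
  B1:  IN={a, b, c, d}  OUT={a, b, c, d, e, f}
  B2:  IN={a, b, e, f}  OUT={a, b, f}
  B3:  IN={a, b, f}  OUT={a, b, d, e, f}
  B4:  IN={a, b, d, e, f}  OUT={a, b, f}
  B5:  IN={a, b, f}  OUT={}

Merge at B1: OUT[B1] = IN[B0] ⊔ IN[B2] = {a, b, c, d, e, f}
Applying B1's transfer function to that OUT value gives IN[B1] (row B1 above).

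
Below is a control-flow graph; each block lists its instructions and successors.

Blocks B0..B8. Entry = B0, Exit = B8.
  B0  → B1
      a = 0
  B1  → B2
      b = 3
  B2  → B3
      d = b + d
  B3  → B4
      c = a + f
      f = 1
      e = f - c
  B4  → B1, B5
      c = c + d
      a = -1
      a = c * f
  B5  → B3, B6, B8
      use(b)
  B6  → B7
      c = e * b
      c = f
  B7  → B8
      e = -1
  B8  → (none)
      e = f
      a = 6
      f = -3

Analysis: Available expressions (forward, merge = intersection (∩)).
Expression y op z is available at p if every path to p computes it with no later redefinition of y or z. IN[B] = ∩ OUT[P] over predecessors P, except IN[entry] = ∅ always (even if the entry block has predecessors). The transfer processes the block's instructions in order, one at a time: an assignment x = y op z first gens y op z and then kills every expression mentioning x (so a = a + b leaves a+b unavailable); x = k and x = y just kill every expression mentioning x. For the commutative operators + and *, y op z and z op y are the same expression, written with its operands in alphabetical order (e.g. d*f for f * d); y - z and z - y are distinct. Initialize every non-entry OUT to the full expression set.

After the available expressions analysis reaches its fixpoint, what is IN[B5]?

Answer: {c*f}

Derivation:
Fixpoint table:
  B0: | IN={} | OUT={}
  B1: | IN={} | OUT={}
  B2: | IN={} | OUT={}
  B3: | IN={} | OUT={f-c}
  B4: | IN={f-c} | OUT={c*f}
  B5: | IN={c*f} | OUT={c*f}
  B6: | IN={c*f} | OUT={b*e}
  B7: | IN={b*e} | OUT={}
  B8: | IN={} | OUT={}

Merge at B5: IN[B5] = OUT[B4] = {c*f}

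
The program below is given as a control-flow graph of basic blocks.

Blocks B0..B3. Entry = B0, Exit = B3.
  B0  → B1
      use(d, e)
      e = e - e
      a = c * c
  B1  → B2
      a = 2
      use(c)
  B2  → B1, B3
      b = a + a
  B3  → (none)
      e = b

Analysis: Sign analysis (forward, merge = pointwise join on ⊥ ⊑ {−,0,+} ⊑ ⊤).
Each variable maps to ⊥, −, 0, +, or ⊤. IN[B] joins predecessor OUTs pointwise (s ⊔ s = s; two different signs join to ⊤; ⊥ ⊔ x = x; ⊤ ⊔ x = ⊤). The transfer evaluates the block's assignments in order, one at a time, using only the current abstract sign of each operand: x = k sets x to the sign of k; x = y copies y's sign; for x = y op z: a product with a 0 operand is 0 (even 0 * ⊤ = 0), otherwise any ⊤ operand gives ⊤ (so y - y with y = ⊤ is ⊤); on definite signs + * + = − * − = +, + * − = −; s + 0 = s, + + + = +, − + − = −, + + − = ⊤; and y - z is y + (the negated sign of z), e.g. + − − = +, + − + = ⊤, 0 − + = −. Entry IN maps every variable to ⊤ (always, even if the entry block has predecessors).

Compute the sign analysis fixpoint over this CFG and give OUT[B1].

Answer: {a: +, b: ⊤, c: ⊤, d: ⊤, e: ⊤, f: ⊤}

Working:
Converged values:
  B0:  IN=(all ⊤)  OUT=(all ⊤)
  B1:  IN=(all ⊤)  OUT={a:+; rest ⊤}
  B2:  IN={a:+; rest ⊤}  OUT={a:+, b:+; rest ⊤}
  B3:  IN={a:+, b:+; rest ⊤}  OUT={a:+, b:+, e:+; rest ⊤}

Merge at B1: IN[B1] = OUT[B0] ⊔ OUT[B2] = {a: ⊤, b: ⊤, c: ⊤, d: ⊤, e: ⊤, f: ⊤}
Applying B1's transfer function to that IN value gives OUT[B1] (row B1 above).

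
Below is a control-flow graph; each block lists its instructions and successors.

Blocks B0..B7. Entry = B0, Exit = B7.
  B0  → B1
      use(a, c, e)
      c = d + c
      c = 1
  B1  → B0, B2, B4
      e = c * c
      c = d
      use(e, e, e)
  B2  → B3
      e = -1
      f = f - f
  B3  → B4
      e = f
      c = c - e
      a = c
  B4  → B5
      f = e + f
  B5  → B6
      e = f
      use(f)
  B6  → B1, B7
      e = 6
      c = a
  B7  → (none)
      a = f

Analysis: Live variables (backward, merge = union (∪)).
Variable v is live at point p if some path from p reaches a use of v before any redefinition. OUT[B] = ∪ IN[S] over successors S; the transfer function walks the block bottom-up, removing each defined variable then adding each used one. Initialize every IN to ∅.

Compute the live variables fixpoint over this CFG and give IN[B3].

Per-block solution:
  B0: | IN={a, c, d, e, f} | OUT={a, c, d, f}
  B1: | IN={a, c, d, f} | OUT={a, c, d, e, f}
  B2: | IN={c, d, f} | OUT={c, d, f}
  B3: | IN={c, d, f} | OUT={a, d, e, f}
  B4: | IN={a, d, e, f} | OUT={a, d, f}
  B5: | IN={a, d, f} | OUT={a, d, f}
  B6: | IN={a, d, f} | OUT={a, c, d, f}
  B7: | IN={f} | OUT={}

Merge at B3: OUT[B3] = IN[B4] = {a, d, e, f}
Applying B3's transfer function to that OUT value gives IN[B3] (row B3 above).

Answer: {c, d, f}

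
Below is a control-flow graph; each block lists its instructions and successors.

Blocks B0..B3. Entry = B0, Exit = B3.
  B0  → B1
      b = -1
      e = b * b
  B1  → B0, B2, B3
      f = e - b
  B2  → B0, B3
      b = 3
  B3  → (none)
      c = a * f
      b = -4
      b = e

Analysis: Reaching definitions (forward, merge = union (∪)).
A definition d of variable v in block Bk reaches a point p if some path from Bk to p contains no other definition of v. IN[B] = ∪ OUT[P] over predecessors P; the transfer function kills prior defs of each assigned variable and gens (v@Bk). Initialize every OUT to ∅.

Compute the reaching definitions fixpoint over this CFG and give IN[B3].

Per-block solution:
  B0:  IN={b@B0, b@B2, e@B0, f@B1}  OUT={b@B0, e@B0, f@B1}
  B1:  IN={b@B0, e@B0, f@B1}  OUT={b@B0, e@B0, f@B1}
  B2:  IN={b@B0, e@B0, f@B1}  OUT={b@B2, e@B0, f@B1}
  B3:  IN={b@B0, b@B2, e@B0, f@B1}  OUT={b@B3, c@B3, e@B0, f@B1}

Merge at B3: IN[B3] = OUT[B1] ⊔ OUT[B2] = {b@B0, b@B2, e@B0, f@B1}

Answer: {b@B0, b@B2, e@B0, f@B1}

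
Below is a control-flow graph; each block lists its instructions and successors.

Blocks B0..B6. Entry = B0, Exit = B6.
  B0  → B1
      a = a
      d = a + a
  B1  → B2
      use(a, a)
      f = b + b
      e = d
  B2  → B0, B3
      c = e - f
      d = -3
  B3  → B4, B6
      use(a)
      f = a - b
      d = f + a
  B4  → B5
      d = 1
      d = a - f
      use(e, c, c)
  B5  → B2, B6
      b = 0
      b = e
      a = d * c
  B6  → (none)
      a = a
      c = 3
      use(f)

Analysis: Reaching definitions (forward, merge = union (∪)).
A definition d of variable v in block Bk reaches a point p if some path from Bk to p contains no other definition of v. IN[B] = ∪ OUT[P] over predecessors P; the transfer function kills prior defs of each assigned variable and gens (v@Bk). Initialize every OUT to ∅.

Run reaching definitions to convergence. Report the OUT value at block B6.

Answer: {a@B6, b@B5, c@B6, d@B3, d@B4, e@B1, f@B3}

Working:
Converged values:
  B0:  IN={a@B0, a@B5, b@B5, c@B2, d@B2, e@B1, f@B1, f@B3}  OUT={a@B0, b@B5, c@B2, d@B0, e@B1, f@B1, f@B3}
  B1:  IN={a@B0, b@B5, c@B2, d@B0, e@B1, f@B1, f@B3}  OUT={a@B0, b@B5, c@B2, d@B0, e@B1, f@B1}
  B2:  IN={a@B0, a@B5, b@B5, c@B2, d@B0, d@B4, e@B1, f@B1, f@B3}  OUT={a@B0, a@B5, b@B5, c@B2, d@B2, e@B1, f@B1, f@B3}
  B3:  IN={a@B0, a@B5, b@B5, c@B2, d@B2, e@B1, f@B1, f@B3}  OUT={a@B0, a@B5, b@B5, c@B2, d@B3, e@B1, f@B3}
  B4:  IN={a@B0, a@B5, b@B5, c@B2, d@B3, e@B1, f@B3}  OUT={a@B0, a@B5, b@B5, c@B2, d@B4, e@B1, f@B3}
  B5:  IN={a@B0, a@B5, b@B5, c@B2, d@B4, e@B1, f@B3}  OUT={a@B5, b@B5, c@B2, d@B4, e@B1, f@B3}
  B6:  IN={a@B0, a@B5, b@B5, c@B2, d@B3, d@B4, e@B1, f@B3}  OUT={a@B6, b@B5, c@B6, d@B3, d@B4, e@B1, f@B3}

Merge at B6: IN[B6] = OUT[B3] ⊔ OUT[B5] = {a@B0, a@B5, b@B5, c@B2, d@B3, d@B4, e@B1, f@B3}
Applying B6's transfer function to that IN value gives OUT[B6] (row B6 above).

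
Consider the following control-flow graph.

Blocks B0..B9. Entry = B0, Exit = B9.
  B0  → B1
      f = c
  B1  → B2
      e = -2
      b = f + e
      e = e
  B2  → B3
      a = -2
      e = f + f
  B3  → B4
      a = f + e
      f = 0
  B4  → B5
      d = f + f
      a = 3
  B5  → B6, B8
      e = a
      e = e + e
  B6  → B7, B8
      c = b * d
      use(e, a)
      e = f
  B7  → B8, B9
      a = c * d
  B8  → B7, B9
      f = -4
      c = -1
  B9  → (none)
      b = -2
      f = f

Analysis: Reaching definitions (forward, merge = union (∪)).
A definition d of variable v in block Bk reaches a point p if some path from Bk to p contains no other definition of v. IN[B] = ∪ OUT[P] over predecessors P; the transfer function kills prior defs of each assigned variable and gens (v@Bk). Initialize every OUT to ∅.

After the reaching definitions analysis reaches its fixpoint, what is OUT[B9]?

Answer: {a@B4, a@B7, b@B9, c@B6, c@B8, d@B4, e@B5, e@B6, f@B9}

Trace:
Converged values:
  B0:   IN={}   OUT={f@B0}
  B1:   IN={f@B0}   OUT={b@B1, e@B1, f@B0}
  B2:   IN={b@B1, e@B1, f@B0}   OUT={a@B2, b@B1, e@B2, f@B0}
  B3:   IN={a@B2, b@B1, e@B2, f@B0}   OUT={a@B3, b@B1, e@B2, f@B3}
  B4:   IN={a@B3, b@B1, e@B2, f@B3}   OUT={a@B4, b@B1, d@B4, e@B2, f@B3}
  B5:   IN={a@B4, b@B1, d@B4, e@B2, f@B3}   OUT={a@B4, b@B1, d@B4, e@B5, f@B3}
  B6:   IN={a@B4, b@B1, d@B4, e@B5, f@B3}   OUT={a@B4, b@B1, c@B6, d@B4, e@B6, f@B3}
  B7:   IN={a@B4, a@B7, b@B1, c@B6, c@B8, d@B4, e@B5, e@B6, f@B3, f@B8}   OUT={a@B7, b@B1, c@B6, c@B8, d@B4, e@B5, e@B6, f@B3, f@B8}
  B8:   IN={a@B4, a@B7, b@B1, c@B6, c@B8, d@B4, e@B5, e@B6, f@B3, f@B8}   OUT={a@B4, a@B7, b@B1, c@B8, d@B4, e@B5, e@B6, f@B8}
  B9:   IN={a@B4, a@B7, b@B1, c@B6, c@B8, d@B4, e@B5, e@B6, f@B3, f@B8}   OUT={a@B4, a@B7, b@B9, c@B6, c@B8, d@B4, e@B5, e@B6, f@B9}

Merge at B9: IN[B9] = OUT[B7] ⊔ OUT[B8] = {a@B4, a@B7, b@B1, c@B6, c@B8, d@B4, e@B5, e@B6, f@B3, f@B8}
Applying B9's transfer function to that IN value gives OUT[B9] (row B9 above).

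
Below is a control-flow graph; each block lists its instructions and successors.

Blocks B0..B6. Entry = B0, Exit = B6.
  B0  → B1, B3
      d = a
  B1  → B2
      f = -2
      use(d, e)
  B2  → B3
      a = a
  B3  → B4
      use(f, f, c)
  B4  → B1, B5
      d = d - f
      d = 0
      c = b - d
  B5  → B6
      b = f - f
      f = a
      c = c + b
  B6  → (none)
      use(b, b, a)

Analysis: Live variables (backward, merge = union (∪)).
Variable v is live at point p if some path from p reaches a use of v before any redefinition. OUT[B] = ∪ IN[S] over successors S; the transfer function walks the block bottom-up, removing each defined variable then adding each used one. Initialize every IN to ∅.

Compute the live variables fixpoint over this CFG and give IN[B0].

Answer: {a, b, c, e, f}

Derivation:
Per-block solution:
  B0:  IN={a, b, c, e, f}  OUT={a, b, c, d, e, f}
  B1:  IN={a, b, c, d, e}  OUT={a, b, c, d, e, f}
  B2:  IN={a, b, c, d, e, f}  OUT={a, b, c, d, e, f}
  B3:  IN={a, b, c, d, e, f}  OUT={a, b, d, e, f}
  B4:  IN={a, b, d, e, f}  OUT={a, b, c, d, e, f}
  B5:  IN={a, c, f}  OUT={a, b}
  B6:  IN={a, b}  OUT={}

Merge at B0: OUT[B0] = IN[B1] ⊔ IN[B3] = {a, b, c, d, e, f}
Applying B0's transfer function to that OUT value gives IN[B0] (row B0 above).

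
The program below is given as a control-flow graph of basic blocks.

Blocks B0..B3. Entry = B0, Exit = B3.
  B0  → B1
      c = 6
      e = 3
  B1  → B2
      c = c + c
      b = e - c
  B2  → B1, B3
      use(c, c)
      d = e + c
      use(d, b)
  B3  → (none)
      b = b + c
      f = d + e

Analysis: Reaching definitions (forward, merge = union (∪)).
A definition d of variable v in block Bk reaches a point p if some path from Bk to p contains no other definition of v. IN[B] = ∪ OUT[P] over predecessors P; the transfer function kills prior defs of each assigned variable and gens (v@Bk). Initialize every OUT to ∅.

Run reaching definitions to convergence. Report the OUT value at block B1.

Per-block solution:
  B0:   IN={}   OUT={c@B0, e@B0}
  B1:   IN={b@B1, c@B0, c@B1, d@B2, e@B0}   OUT={b@B1, c@B1, d@B2, e@B0}
  B2:   IN={b@B1, c@B1, d@B2, e@B0}   OUT={b@B1, c@B1, d@B2, e@B0}
  B3:   IN={b@B1, c@B1, d@B2, e@B0}   OUT={b@B3, c@B1, d@B2, e@B0, f@B3}

Merge at B1: IN[B1] = OUT[B0] ⊔ OUT[B2] = {b@B1, c@B0, c@B1, d@B2, e@B0}
Applying B1's transfer function to that IN value gives OUT[B1] (row B1 above).

Answer: {b@B1, c@B1, d@B2, e@B0}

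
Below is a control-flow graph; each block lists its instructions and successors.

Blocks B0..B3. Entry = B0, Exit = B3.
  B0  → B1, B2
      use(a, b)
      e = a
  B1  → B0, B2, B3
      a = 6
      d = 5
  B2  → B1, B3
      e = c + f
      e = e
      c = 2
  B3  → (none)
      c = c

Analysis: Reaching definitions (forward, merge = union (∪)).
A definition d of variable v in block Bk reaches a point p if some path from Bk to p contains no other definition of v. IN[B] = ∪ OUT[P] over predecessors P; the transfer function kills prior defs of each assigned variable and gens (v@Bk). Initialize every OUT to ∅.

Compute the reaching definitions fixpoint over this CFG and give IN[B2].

Converged values:
  B0: | IN={a@B1, c@B2, d@B1, e@B0, e@B2} | OUT={a@B1, c@B2, d@B1, e@B0}
  B1: | IN={a@B1, c@B2, d@B1, e@B0, e@B2} | OUT={a@B1, c@B2, d@B1, e@B0, e@B2}
  B2: | IN={a@B1, c@B2, d@B1, e@B0, e@B2} | OUT={a@B1, c@B2, d@B1, e@B2}
  B3: | IN={a@B1, c@B2, d@B1, e@B0, e@B2} | OUT={a@B1, c@B3, d@B1, e@B0, e@B2}

Merge at B2: IN[B2] = OUT[B0] ⊔ OUT[B1] = {a@B1, c@B2, d@B1, e@B0, e@B2}

Answer: {a@B1, c@B2, d@B1, e@B0, e@B2}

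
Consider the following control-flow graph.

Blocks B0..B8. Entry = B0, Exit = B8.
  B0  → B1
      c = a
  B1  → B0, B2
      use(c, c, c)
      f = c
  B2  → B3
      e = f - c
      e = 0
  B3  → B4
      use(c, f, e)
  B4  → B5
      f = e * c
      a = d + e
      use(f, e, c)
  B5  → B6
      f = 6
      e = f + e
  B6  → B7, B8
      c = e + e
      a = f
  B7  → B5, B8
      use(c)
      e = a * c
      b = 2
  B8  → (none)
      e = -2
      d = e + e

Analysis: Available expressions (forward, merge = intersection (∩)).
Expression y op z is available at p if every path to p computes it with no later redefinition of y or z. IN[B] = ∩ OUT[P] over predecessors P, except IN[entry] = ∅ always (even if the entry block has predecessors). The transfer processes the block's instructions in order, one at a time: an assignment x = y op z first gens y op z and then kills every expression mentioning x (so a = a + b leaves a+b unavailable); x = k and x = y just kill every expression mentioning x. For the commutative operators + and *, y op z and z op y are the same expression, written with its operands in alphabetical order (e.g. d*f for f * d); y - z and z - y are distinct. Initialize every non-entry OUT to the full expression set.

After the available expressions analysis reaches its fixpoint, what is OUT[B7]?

Fixpoint table:
  B0:   IN={}   OUT={}
  B1:   IN={}   OUT={}
  B2:   IN={}   OUT={f-c}
  B3:   IN={f-c}   OUT={f-c}
  B4:   IN={f-c}   OUT={c*e, d+e}
  B5:   IN={}   OUT={}
  B6:   IN={}   OUT={e+e}
  B7:   IN={e+e}   OUT={a*c}
  B8:   IN={}   OUT={e+e}

Merge at B7: IN[B7] = OUT[B6] = {e+e}
Applying B7's transfer function to that IN value gives OUT[B7] (row B7 above).

Answer: {a*c}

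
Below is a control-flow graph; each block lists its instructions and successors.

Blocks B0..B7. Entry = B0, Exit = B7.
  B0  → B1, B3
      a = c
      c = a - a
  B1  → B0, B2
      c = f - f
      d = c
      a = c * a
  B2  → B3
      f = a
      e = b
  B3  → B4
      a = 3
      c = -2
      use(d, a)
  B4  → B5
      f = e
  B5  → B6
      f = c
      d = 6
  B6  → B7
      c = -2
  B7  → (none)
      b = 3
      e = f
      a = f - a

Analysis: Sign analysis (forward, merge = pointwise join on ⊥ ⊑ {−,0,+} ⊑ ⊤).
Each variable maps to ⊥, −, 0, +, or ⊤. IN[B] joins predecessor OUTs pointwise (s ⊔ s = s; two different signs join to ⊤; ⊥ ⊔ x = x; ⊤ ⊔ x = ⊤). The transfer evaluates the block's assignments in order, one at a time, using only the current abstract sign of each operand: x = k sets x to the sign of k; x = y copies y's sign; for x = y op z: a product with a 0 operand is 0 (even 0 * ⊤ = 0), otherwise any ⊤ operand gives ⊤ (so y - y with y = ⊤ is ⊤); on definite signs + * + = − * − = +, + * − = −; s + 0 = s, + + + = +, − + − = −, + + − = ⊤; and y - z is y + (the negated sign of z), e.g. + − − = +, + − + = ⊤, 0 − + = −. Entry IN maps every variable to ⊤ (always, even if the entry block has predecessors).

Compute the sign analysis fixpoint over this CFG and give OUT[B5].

Per-block solution:
  B0:   IN=(all ⊤)   OUT=(all ⊤)
  B1:   IN=(all ⊤)   OUT=(all ⊤)
  B2:   IN=(all ⊤)   OUT=(all ⊤)
  B3:   IN=(all ⊤)   OUT={a:+, c:-; rest ⊤}
  B4:   IN={a:+, c:-; rest ⊤}   OUT={a:+, c:-; rest ⊤}
  B5:   IN={a:+, c:-; rest ⊤}   OUT={a:+, c:-, d:+, f:-; rest ⊤}
  B6:   IN={a:+, c:-, d:+, f:-; rest ⊤}   OUT={a:+, c:-, d:+, f:-; rest ⊤}
  B7:   IN={a:+, c:-, d:+, f:-; rest ⊤}   OUT={a:-, b:+, c:-, d:+, e:-, f:-; rest ⊤}

Merge at B5: IN[B5] = OUT[B4] = {a: +, b: ⊤, c: -, d: ⊤, e: ⊤, f: ⊤}
Applying B5's transfer function to that IN value gives OUT[B5] (row B5 above).

Answer: {a: +, b: ⊤, c: -, d: +, e: ⊤, f: -}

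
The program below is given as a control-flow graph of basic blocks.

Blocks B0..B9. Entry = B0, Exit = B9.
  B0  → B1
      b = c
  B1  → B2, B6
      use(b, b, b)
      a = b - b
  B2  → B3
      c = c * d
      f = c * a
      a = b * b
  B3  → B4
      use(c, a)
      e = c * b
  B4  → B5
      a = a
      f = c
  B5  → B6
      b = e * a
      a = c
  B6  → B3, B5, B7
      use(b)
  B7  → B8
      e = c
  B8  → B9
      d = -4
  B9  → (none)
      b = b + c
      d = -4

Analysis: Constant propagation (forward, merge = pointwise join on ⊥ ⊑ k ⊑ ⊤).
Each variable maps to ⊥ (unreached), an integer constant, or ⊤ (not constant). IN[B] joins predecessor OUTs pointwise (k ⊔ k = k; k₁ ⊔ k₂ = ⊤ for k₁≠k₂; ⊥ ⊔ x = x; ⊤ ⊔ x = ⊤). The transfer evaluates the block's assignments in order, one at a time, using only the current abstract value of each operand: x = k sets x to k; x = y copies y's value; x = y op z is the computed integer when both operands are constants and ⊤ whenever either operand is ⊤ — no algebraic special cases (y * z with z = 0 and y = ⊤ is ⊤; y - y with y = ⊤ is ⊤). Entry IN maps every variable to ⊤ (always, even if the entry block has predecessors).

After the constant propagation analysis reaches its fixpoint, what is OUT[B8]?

Answer: {a: ⊤, b: ⊤, c: ⊤, d: -4, e: ⊤, f: ⊤}

Derivation:
Fixpoint table:
  B0:  IN=(all ⊤)  OUT=(all ⊤)
  B1:  IN=(all ⊤)  OUT=(all ⊤)
  B2:  IN=(all ⊤)  OUT=(all ⊤)
  B3:  IN=(all ⊤)  OUT=(all ⊤)
  B4:  IN=(all ⊤)  OUT=(all ⊤)
  B5:  IN=(all ⊤)  OUT=(all ⊤)
  B6:  IN=(all ⊤)  OUT=(all ⊤)
  B7:  IN=(all ⊤)  OUT=(all ⊤)
  B8:  IN=(all ⊤)  OUT={d:-4; rest ⊤}
  B9:  IN={d:-4; rest ⊤}  OUT={d:-4; rest ⊤}

Merge at B8: IN[B8] = OUT[B7] = {a: ⊤, b: ⊤, c: ⊤, d: ⊤, e: ⊤, f: ⊤}
Applying B8's transfer function to that IN value gives OUT[B8] (row B8 above).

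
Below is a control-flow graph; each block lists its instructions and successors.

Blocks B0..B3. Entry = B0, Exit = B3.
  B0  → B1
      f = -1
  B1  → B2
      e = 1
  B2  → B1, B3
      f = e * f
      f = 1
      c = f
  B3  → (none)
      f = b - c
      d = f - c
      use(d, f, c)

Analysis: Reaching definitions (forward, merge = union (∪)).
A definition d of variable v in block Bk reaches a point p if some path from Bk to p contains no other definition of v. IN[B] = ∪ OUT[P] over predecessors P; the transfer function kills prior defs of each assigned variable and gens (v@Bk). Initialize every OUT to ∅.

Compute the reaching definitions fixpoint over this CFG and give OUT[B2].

Answer: {c@B2, e@B1, f@B2}

Derivation:
Per-block solution:
  B0: | IN={} | OUT={f@B0}
  B1: | IN={c@B2, e@B1, f@B0, f@B2} | OUT={c@B2, e@B1, f@B0, f@B2}
  B2: | IN={c@B2, e@B1, f@B0, f@B2} | OUT={c@B2, e@B1, f@B2}
  B3: | IN={c@B2, e@B1, f@B2} | OUT={c@B2, d@B3, e@B1, f@B3}

Merge at B2: IN[B2] = OUT[B1] = {c@B2, e@B1, f@B0, f@B2}
Applying B2's transfer function to that IN value gives OUT[B2] (row B2 above).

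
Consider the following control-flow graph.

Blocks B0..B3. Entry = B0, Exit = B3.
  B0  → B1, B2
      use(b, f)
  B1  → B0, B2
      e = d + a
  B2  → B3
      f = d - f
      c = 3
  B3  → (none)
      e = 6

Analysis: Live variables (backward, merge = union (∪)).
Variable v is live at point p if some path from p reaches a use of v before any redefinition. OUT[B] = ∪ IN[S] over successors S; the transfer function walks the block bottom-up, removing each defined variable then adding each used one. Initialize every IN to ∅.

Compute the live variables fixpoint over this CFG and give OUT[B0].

Converged values:
  B0:   IN={a, b, d, f}   OUT={a, b, d, f}
  B1:   IN={a, b, d, f}   OUT={a, b, d, f}
  B2:   IN={d, f}   OUT={}
  B3:   IN={}   OUT={}

Merge at B0: OUT[B0] = IN[B1] ⊔ IN[B2] = {a, b, d, f}

Answer: {a, b, d, f}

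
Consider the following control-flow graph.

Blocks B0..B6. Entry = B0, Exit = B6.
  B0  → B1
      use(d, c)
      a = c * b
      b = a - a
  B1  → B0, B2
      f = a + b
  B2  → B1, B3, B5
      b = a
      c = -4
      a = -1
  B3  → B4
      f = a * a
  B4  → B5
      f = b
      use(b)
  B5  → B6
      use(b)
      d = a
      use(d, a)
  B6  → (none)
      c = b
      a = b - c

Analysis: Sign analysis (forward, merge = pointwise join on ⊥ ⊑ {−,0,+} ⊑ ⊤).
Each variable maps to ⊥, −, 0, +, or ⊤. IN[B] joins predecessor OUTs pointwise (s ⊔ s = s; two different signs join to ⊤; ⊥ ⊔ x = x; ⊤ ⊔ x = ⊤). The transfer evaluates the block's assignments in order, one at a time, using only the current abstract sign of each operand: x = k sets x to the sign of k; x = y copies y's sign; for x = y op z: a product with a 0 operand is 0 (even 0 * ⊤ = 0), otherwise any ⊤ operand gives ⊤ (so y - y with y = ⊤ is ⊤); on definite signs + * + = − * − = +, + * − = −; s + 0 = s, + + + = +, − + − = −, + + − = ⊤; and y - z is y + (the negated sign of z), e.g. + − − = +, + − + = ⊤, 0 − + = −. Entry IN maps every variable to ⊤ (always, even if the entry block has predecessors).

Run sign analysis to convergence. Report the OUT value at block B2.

Per-block solution:
  B0:  IN=(all ⊤)  OUT=(all ⊤)
  B1:  IN=(all ⊤)  OUT=(all ⊤)
  B2:  IN=(all ⊤)  OUT={a:-, c:-; rest ⊤}
  B3:  IN={a:-, c:-; rest ⊤}  OUT={a:-, c:-, f:+; rest ⊤}
  B4:  IN={a:-, c:-, f:+; rest ⊤}  OUT={a:-, c:-; rest ⊤}
  B5:  IN={a:-, c:-; rest ⊤}  OUT={a:-, c:-, d:-; rest ⊤}
  B6:  IN={a:-, c:-, d:-; rest ⊤}  OUT={d:-; rest ⊤}

Merge at B2: IN[B2] = OUT[B1] = {a: ⊤, b: ⊤, c: ⊤, d: ⊤, e: ⊤, f: ⊤}
Applying B2's transfer function to that IN value gives OUT[B2] (row B2 above).

Answer: {a: -, b: ⊤, c: -, d: ⊤, e: ⊤, f: ⊤}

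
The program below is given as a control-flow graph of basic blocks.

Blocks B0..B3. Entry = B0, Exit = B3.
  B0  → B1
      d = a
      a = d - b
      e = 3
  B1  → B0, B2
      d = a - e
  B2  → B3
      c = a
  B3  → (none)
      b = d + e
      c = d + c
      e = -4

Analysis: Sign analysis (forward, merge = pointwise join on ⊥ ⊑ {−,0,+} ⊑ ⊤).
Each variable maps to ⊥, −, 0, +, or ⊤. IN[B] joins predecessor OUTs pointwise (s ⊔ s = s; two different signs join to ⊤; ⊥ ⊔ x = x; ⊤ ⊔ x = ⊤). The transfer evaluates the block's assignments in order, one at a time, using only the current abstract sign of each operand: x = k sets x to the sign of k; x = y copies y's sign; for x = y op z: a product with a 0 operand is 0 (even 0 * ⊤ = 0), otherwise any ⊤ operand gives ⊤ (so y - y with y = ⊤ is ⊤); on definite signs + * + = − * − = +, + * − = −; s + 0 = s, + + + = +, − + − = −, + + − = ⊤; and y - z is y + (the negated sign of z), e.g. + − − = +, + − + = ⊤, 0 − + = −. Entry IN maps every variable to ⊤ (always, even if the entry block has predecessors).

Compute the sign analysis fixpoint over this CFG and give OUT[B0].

Answer: {a: ⊤, b: ⊤, c: ⊤, d: ⊤, e: +, f: ⊤}

Derivation:
Per-block solution:
  B0:   IN=(all ⊤)   OUT={e:+; rest ⊤}
  B1:   IN={e:+; rest ⊤}   OUT={e:+; rest ⊤}
  B2:   IN={e:+; rest ⊤}   OUT={e:+; rest ⊤}
  B3:   IN={e:+; rest ⊤}   OUT={e:-; rest ⊤}

Merge at B0 (entry node, so the boundary value (all ⊤) is joined with the incoming edge(s)): IN[B0] = (all ⊤) ⊔ OUT[B1] = {a: ⊤, b: ⊤, c: ⊤, d: ⊤, e: ⊤, f: ⊤}
Applying B0's transfer function to that IN value gives OUT[B0] (row B0 above).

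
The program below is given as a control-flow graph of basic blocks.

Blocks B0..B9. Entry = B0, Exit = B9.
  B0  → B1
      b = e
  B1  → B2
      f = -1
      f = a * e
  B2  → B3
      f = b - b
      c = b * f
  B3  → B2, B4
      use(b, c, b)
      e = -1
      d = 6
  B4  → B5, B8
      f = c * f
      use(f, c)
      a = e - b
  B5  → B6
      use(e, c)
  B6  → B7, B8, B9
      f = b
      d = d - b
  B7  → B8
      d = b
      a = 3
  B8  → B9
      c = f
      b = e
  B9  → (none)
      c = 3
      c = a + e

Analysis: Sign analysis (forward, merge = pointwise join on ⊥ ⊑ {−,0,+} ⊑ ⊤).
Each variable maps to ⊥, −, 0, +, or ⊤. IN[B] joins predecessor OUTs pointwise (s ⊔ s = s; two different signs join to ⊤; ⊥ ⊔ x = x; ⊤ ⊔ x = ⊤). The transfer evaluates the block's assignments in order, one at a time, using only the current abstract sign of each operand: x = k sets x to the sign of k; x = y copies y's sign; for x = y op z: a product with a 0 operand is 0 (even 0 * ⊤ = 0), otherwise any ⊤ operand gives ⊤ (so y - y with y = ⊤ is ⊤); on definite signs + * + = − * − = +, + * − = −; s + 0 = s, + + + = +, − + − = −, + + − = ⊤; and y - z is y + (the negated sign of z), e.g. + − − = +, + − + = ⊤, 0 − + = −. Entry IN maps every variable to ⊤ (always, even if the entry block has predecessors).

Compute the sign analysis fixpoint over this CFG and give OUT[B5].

Answer: {a: ⊤, b: ⊤, c: ⊤, d: +, e: -, f: ⊤}

Working:
Fixpoint table:
  B0:  IN=(all ⊤)  OUT=(all ⊤)
  B1:  IN=(all ⊤)  OUT=(all ⊤)
  B2:  IN=(all ⊤)  OUT=(all ⊤)
  B3:  IN=(all ⊤)  OUT={d:+, e:-; rest ⊤}
  B4:  IN={d:+, e:-; rest ⊤}  OUT={d:+, e:-; rest ⊤}
  B5:  IN={d:+, e:-; rest ⊤}  OUT={d:+, e:-; rest ⊤}
  B6:  IN={d:+, e:-; rest ⊤}  OUT={e:-; rest ⊤}
  B7:  IN={e:-; rest ⊤}  OUT={a:+, e:-; rest ⊤}
  B8:  IN={e:-; rest ⊤}  OUT={b:-, e:-; rest ⊤}
  B9:  IN={e:-; rest ⊤}  OUT={e:-; rest ⊤}

Merge at B5: IN[B5] = OUT[B4] = {a: ⊤, b: ⊤, c: ⊤, d: +, e: -, f: ⊤}
Applying B5's transfer function to that IN value gives OUT[B5] (row B5 above).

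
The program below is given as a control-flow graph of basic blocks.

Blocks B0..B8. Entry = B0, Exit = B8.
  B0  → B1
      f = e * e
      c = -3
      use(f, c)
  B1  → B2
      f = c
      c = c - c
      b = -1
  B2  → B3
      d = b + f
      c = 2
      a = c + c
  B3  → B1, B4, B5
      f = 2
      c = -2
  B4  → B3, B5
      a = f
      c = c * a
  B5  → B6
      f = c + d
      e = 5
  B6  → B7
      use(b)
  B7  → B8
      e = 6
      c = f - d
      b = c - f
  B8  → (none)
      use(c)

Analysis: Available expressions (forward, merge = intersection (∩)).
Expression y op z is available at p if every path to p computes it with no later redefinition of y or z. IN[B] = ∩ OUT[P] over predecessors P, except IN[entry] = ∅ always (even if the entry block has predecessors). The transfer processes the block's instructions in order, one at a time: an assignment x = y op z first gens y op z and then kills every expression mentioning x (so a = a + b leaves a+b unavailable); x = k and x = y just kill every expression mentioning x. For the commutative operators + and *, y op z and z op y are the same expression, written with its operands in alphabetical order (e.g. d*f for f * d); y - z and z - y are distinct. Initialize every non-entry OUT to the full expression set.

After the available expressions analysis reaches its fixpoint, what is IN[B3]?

Converged values:
  B0:  IN={}  OUT={e*e}
  B1:  IN={e*e}  OUT={e*e}
  B2:  IN={e*e}  OUT={b+f, c+c, e*e}
  B3:  IN={e*e}  OUT={e*e}
  B4:  IN={e*e}  OUT={e*e}
  B5:  IN={e*e}  OUT={c+d}
  B6:  IN={c+d}  OUT={c+d}
  B7:  IN={c+d}  OUT={c-f, f-d}
  B8:  IN={c-f, f-d}  OUT={c-f, f-d}

Merge at B3: IN[B3] = OUT[B2] ∩ OUT[B4] = {e*e}

Answer: {e*e}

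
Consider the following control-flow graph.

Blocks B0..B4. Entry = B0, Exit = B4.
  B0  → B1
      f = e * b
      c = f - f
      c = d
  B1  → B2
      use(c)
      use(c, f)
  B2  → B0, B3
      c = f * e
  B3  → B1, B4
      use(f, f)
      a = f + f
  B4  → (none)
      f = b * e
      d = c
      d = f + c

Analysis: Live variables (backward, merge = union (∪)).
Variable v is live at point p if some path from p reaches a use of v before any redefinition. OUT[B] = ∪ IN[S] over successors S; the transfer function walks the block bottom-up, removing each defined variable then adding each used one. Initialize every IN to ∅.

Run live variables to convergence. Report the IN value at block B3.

Answer: {b, c, d, e, f}

Derivation:
Converged values:
  B0:  IN={b, d, e}  OUT={b, c, d, e, f}
  B1:  IN={b, c, d, e, f}  OUT={b, d, e, f}
  B2:  IN={b, d, e, f}  OUT={b, c, d, e, f}
  B3:  IN={b, c, d, e, f}  OUT={b, c, d, e, f}
  B4:  IN={b, c, e}  OUT={}

Merge at B3: OUT[B3] = IN[B1] ⊔ IN[B4] = {b, c, d, e, f}
Applying B3's transfer function to that OUT value gives IN[B3] (row B3 above).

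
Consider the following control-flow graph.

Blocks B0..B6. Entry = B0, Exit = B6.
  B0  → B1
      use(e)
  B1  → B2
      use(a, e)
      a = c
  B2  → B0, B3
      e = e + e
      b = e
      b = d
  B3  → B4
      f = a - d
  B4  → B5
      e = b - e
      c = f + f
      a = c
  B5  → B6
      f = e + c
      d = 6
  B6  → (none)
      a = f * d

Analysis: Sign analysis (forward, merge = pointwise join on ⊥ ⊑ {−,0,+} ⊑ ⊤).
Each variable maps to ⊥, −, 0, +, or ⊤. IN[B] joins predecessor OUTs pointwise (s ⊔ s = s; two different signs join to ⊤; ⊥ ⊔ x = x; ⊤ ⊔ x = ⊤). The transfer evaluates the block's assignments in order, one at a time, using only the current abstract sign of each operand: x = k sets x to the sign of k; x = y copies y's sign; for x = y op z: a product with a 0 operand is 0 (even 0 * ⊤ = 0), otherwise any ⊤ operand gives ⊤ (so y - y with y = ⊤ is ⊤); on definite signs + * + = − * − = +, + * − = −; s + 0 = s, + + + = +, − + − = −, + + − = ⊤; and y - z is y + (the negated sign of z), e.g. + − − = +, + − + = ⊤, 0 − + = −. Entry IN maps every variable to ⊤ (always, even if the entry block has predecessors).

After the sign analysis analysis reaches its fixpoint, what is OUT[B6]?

Converged values:
  B0:  IN=(all ⊤)  OUT=(all ⊤)
  B1:  IN=(all ⊤)  OUT=(all ⊤)
  B2:  IN=(all ⊤)  OUT=(all ⊤)
  B3:  IN=(all ⊤)  OUT=(all ⊤)
  B4:  IN=(all ⊤)  OUT=(all ⊤)
  B5:  IN=(all ⊤)  OUT={d:+; rest ⊤}
  B6:  IN={d:+; rest ⊤}  OUT={d:+; rest ⊤}

Merge at B6: IN[B6] = OUT[B5] = {a: ⊤, b: ⊤, c: ⊤, d: +, e: ⊤, f: ⊤}
Applying B6's transfer function to that IN value gives OUT[B6] (row B6 above).

Answer: {a: ⊤, b: ⊤, c: ⊤, d: +, e: ⊤, f: ⊤}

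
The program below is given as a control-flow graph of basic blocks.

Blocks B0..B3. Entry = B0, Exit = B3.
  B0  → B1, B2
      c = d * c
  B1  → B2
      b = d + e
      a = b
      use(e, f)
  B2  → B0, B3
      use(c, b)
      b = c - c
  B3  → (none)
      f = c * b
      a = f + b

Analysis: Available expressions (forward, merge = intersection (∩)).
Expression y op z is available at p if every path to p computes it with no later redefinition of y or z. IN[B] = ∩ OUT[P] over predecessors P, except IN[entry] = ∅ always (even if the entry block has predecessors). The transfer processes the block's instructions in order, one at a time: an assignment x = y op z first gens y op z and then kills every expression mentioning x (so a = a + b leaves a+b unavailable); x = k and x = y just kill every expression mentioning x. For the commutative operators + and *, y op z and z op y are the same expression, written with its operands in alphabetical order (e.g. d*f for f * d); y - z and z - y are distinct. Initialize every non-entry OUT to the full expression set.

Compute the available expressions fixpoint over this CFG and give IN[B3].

Per-block solution:
  B0:  IN={}  OUT={}
  B1:  IN={}  OUT={d+e}
  B2:  IN={}  OUT={c-c}
  B3:  IN={c-c}  OUT={b*c, b+f, c-c}

Merge at B3: IN[B3] = OUT[B2] = {c-c}

Answer: {c-c}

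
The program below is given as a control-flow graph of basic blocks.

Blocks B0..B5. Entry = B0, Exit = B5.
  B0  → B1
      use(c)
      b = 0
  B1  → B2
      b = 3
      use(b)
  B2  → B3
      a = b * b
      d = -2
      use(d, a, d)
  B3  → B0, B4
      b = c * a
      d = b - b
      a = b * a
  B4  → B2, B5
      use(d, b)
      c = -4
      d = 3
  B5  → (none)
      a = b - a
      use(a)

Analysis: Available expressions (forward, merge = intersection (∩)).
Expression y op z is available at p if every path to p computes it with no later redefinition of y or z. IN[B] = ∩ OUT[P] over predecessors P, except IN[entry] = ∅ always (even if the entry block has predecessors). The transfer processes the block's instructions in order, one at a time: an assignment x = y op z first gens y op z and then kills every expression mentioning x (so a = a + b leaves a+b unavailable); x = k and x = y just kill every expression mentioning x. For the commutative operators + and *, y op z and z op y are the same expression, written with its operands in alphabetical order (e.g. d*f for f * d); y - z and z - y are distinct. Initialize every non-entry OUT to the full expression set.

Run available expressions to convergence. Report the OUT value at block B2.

Fixpoint table:
  B0: | IN={} | OUT={}
  B1: | IN={} | OUT={}
  B2: | IN={} | OUT={b*b}
  B3: | IN={b*b} | OUT={b-b}
  B4: | IN={b-b} | OUT={b-b}
  B5: | IN={b-b} | OUT={b-b}

Merge at B2: IN[B2] = OUT[B1] ∩ OUT[B4] = {}
Applying B2's transfer function to that IN value gives OUT[B2] (row B2 above).

Answer: {b*b}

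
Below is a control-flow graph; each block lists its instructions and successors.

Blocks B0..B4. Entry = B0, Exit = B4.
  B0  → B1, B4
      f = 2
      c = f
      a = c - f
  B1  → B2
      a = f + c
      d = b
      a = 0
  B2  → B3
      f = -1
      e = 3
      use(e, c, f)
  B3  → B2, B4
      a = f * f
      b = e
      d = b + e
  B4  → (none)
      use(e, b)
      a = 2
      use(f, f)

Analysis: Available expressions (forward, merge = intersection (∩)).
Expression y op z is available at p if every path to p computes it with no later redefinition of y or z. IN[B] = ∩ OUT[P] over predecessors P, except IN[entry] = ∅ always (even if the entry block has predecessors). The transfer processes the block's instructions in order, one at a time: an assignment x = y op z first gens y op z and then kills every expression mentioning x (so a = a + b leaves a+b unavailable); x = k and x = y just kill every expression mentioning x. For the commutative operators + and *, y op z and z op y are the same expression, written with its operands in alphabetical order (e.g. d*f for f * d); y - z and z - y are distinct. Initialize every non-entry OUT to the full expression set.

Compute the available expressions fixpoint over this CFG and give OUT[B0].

Converged values:
  B0:  IN={}  OUT={c-f}
  B1:  IN={c-f}  OUT={c+f, c-f}
  B2:  IN={}  OUT={}
  B3:  IN={}  OUT={b+e, f*f}
  B4:  IN={}  OUT={}

B0 is the boundary node: IN[B0] = {}
Applying B0's transfer function to that IN value gives OUT[B0] (row B0 above).

Answer: {c-f}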